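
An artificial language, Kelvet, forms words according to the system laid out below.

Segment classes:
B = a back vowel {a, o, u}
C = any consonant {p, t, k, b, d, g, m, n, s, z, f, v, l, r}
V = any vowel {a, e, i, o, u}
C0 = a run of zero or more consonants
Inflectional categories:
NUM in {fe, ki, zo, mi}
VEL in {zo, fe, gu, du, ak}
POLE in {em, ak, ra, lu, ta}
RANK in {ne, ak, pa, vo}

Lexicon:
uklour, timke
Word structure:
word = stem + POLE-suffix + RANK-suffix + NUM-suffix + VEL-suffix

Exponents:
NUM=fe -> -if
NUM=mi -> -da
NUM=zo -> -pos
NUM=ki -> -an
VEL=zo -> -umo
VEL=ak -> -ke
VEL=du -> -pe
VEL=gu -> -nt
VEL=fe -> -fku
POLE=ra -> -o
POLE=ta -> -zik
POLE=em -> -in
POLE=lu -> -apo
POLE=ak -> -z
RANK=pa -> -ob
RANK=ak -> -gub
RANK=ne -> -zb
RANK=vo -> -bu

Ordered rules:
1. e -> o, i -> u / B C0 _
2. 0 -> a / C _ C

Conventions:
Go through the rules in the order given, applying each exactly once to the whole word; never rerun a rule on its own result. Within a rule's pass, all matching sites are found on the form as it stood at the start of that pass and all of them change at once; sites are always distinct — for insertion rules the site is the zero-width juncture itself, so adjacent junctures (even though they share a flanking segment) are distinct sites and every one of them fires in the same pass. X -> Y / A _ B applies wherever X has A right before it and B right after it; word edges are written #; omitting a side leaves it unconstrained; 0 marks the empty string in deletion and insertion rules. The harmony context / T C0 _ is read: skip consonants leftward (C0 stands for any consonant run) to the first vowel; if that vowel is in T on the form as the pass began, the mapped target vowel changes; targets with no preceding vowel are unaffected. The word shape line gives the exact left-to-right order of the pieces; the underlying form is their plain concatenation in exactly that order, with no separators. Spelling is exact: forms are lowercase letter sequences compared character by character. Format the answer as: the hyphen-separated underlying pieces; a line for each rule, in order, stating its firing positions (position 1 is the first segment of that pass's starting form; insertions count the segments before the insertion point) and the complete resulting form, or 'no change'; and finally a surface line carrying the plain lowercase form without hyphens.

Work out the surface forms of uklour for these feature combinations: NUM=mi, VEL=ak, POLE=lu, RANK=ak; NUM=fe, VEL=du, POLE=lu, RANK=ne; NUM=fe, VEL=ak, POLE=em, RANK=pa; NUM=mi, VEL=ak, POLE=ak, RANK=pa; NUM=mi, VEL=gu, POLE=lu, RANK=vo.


cell NUM=mi, VEL=ak, POLE=lu, RANK=ak:
underlying: uklour-apo-gub-da-ke
1. e -> o, i -> u / B C0 _: fires at position(s) 16: uklourapogubdako
2. 0 -> a / C _ C: inserts after position(s) 2, 12: ukalourapogubadako
surface: ukalourapogubadako

cell NUM=fe, VEL=du, POLE=lu, RANK=ne:
underlying: uklour-apo-zb-if-pe
1. e -> o, i -> u / B C0 _: fires at position(s) 12: uklourapozbufpe
2. 0 -> a / C _ C: inserts after position(s) 2, 10, 13: ukalourapozabufape
surface: ukalourapozabufape

cell NUM=fe, VEL=ak, POLE=em, RANK=pa:
underlying: uklour-in-ob-if-ke
1. e -> o, i -> u / B C0 _: fires at position(s) 7, 11: uklourunobufke
2. 0 -> a / C _ C: inserts after position(s) 2, 12: ukalourunobufake
surface: ukalourunobufake

cell NUM=mi, VEL=ak, POLE=ak, RANK=pa:
underlying: uklour-z-ob-da-ke
1. e -> o, i -> u / B C0 _: fires at position(s) 13: uklourzobdako
2. 0 -> a / C _ C: inserts after position(s) 2, 6, 9: ukalourazobadako
surface: ukalourazobadako

cell NUM=mi, VEL=gu, POLE=lu, RANK=vo:
underlying: uklour-apo-bu-da-nt
1. e -> o, i -> u / B C0 _: no change
2. 0 -> a / C _ C: inserts after position(s) 2, 14: ukalourapobudanat
surface: ukalourapobudanat


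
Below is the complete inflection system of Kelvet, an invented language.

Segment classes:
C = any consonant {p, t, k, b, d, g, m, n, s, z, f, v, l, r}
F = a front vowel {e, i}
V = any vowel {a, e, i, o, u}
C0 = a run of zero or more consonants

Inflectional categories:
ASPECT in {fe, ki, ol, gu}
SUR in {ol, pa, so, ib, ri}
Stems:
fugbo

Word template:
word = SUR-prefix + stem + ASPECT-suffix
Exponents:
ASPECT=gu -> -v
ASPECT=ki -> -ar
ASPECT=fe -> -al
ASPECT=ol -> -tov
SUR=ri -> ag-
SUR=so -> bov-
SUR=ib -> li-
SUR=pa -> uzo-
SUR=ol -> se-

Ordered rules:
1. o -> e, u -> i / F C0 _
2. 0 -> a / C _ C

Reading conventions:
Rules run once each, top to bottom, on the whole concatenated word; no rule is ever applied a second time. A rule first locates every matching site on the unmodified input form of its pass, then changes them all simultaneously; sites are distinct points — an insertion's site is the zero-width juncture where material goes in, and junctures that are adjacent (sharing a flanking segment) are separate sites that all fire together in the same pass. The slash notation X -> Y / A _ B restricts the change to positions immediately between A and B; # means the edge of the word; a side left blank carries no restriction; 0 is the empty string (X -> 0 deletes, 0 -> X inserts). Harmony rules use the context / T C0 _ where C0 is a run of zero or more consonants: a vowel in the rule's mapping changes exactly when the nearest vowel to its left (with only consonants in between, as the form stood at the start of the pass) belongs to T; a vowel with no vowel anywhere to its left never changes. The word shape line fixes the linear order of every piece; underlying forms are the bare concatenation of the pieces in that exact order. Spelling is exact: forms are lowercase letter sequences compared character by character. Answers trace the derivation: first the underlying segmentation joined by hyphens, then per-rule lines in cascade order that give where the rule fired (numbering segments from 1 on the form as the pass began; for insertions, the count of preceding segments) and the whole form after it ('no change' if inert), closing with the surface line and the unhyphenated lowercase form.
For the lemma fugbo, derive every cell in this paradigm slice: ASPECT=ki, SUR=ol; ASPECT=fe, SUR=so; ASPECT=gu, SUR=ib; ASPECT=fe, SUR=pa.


cell ASPECT=ki, SUR=ol:
underlying: se-fugbo-ar
1. o -> e, u -> i / F C0 _: fires at position(s) 4: sefigboar
2. 0 -> a / C _ C: inserts after position(s) 5: sefigaboar
surface: sefigaboar

cell ASPECT=fe, SUR=so:
underlying: bov-fugbo-al
1. o -> e, u -> i / F C0 _: no change
2. 0 -> a / C _ C: inserts after position(s) 3, 6: bovafugaboal
surface: bovafugaboal

cell ASPECT=gu, SUR=ib:
underlying: li-fugbo-v
1. o -> e, u -> i / F C0 _: fires at position(s) 4: lifigbov
2. 0 -> a / C _ C: inserts after position(s) 5: lifigabov
surface: lifigabov

cell ASPECT=fe, SUR=pa:
underlying: uzo-fugbo-al
1. o -> e, u -> i / F C0 _: no change
2. 0 -> a / C _ C: inserts after position(s) 6: uzofugaboal
surface: uzofugaboal


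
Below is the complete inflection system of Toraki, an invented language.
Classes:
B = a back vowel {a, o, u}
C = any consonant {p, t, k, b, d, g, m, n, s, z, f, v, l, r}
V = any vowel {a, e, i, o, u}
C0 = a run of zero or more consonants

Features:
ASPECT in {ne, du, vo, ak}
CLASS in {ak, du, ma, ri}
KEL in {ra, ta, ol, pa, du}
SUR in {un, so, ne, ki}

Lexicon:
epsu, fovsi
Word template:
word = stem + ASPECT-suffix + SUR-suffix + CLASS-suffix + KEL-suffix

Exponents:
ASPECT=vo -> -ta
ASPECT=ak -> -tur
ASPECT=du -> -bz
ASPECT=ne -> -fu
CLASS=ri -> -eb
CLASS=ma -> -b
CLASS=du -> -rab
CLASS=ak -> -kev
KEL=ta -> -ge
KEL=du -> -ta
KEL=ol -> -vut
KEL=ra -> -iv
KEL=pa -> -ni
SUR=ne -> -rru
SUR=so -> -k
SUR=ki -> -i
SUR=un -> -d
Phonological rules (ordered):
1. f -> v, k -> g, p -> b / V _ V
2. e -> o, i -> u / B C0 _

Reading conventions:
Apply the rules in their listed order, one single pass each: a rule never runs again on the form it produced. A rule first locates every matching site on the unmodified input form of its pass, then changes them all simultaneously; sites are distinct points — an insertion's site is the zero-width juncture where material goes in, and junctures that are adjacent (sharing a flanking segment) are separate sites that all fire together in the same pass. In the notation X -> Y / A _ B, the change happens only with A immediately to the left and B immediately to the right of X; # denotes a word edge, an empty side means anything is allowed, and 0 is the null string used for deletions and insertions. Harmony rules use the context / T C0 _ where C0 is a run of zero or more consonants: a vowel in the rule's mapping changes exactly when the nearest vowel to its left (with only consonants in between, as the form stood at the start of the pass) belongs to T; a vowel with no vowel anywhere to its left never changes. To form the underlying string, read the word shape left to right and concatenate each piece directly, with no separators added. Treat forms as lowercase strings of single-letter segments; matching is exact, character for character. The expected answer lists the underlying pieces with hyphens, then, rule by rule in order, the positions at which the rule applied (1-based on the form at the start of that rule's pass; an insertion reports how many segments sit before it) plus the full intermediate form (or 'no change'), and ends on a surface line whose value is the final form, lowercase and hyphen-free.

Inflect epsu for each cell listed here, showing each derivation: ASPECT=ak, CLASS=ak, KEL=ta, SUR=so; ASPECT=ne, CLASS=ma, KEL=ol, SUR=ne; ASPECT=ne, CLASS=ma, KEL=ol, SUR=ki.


cell ASPECT=ak, CLASS=ak, KEL=ta, SUR=so:
underlying: epsu-tur-k-kev-ge
1. f -> v, k -> g, p -> b / V _ V: no change
2. e -> o, i -> u / B C0 _: fires at position(s) 10: epsuturkkovge
surface: epsuturkkovge

cell ASPECT=ne, CLASS=ma, KEL=ol, SUR=ne:
underlying: epsu-fu-rru-b-vut
1. f -> v, k -> g, p -> b / V _ V: fires at position(s) 5: epsuvurrubvut
2. e -> o, i -> u / B C0 _: no change
surface: epsuvurrubvut

cell ASPECT=ne, CLASS=ma, KEL=ol, SUR=ki:
underlying: epsu-fu-i-b-vut
1. f -> v, k -> g, p -> b / V _ V: fires at position(s) 5: epsuvuibvut
2. e -> o, i -> u / B C0 _: fires at position(s) 7: epsuvuubvut
surface: epsuvuubvut


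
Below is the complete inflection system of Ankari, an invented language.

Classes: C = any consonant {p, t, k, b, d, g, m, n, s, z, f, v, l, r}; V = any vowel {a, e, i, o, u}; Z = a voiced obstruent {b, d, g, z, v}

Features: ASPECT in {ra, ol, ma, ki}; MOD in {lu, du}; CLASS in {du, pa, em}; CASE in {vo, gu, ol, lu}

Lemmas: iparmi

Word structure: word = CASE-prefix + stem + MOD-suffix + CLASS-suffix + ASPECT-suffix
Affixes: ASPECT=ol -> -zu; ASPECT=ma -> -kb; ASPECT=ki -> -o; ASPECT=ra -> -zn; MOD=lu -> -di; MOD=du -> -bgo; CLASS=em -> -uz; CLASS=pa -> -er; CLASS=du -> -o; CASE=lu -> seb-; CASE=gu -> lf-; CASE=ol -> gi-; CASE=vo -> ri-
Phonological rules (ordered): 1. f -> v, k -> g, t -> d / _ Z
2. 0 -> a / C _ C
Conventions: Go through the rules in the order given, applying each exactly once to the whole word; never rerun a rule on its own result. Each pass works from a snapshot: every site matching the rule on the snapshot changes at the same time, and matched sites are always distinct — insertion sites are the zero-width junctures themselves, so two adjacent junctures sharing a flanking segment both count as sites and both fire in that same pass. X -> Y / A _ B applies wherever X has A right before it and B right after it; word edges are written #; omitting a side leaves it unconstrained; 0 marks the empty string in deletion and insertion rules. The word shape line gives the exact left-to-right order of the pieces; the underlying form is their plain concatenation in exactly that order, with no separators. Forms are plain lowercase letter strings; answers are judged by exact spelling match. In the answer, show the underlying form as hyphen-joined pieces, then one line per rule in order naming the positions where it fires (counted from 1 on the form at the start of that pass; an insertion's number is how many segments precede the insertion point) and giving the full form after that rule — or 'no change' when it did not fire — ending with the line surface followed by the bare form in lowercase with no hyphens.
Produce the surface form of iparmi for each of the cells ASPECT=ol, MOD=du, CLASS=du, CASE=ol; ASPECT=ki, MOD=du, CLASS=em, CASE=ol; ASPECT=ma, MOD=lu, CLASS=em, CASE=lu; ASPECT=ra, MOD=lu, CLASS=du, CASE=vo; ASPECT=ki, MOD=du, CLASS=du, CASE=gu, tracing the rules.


cell ASPECT=ol, MOD=du, CLASS=du, CASE=ol:
underlying: gi-iparmi-bgo-o-zu
1. f -> v, k -> g, t -> d / _ Z: no change
2. 0 -> a / C _ C: inserts after position(s) 6, 9: giiparamibagoozu
surface: giiparamibagoozu

cell ASPECT=ki, MOD=du, CLASS=em, CASE=ol:
underlying: gi-iparmi-bgo-uz-o
1. f -> v, k -> g, t -> d / _ Z: no change
2. 0 -> a / C _ C: inserts after position(s) 6, 9: giiparamibagouzo
surface: giiparamibagouzo

cell ASPECT=ma, MOD=lu, CLASS=em, CASE=lu:
underlying: seb-iparmi-di-uz-kb
1. f -> v, k -> g, t -> d / _ Z: fires at position(s) 14: sebiparmidiuzgb
2. 0 -> a / C _ C: inserts after position(s) 7, 13, 14: sebiparamidiuzagab
surface: sebiparamidiuzagab

cell ASPECT=ra, MOD=lu, CLASS=du, CASE=vo:
underlying: ri-iparmi-di-o-zn
1. f -> v, k -> g, t -> d / _ Z: no change
2. 0 -> a / C _ C: inserts after position(s) 6, 12: riiparamidiozan
surface: riiparamidiozan

cell ASPECT=ki, MOD=du, CLASS=du, CASE=gu:
underlying: lf-iparmi-bgo-o-o
1. f -> v, k -> g, t -> d / _ Z: no change
2. 0 -> a / C _ C: inserts after position(s) 1, 6, 9: lafiparamibagooo
surface: lafiparamibagooo


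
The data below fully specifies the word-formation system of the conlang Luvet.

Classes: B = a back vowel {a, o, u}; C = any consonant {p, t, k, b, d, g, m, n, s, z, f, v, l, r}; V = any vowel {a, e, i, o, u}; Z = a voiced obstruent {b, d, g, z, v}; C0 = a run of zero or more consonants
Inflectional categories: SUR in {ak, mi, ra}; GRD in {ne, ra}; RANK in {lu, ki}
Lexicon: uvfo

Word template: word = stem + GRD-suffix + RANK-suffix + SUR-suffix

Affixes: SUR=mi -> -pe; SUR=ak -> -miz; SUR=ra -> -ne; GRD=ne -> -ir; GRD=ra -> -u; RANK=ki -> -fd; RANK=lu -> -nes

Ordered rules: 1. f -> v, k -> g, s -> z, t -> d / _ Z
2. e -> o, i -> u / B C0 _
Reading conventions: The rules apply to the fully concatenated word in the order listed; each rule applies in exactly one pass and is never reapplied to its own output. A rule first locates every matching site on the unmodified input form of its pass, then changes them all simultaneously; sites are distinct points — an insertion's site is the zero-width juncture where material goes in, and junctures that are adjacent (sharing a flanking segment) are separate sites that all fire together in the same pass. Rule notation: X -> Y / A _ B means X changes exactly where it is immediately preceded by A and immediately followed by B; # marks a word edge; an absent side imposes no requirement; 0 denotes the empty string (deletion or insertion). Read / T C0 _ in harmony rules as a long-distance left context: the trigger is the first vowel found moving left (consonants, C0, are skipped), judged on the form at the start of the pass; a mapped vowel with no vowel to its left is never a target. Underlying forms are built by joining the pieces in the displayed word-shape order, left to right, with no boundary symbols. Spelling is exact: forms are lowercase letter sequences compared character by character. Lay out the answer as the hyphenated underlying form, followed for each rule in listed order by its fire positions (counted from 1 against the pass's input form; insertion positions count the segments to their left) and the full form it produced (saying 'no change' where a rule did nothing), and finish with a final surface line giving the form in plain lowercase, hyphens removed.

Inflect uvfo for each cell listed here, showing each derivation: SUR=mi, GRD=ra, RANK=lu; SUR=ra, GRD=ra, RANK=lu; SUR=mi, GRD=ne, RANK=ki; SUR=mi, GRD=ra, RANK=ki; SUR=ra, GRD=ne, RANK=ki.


cell SUR=mi, GRD=ra, RANK=lu:
underlying: uvfo-u-nes-pe
1. f -> v, k -> g, s -> z, t -> d / _ Z: no change
2. e -> o, i -> u / B C0 _: fires at position(s) 7: uvfounospe
surface: uvfounospe

cell SUR=ra, GRD=ra, RANK=lu:
underlying: uvfo-u-nes-ne
1. f -> v, k -> g, s -> z, t -> d / _ Z: no change
2. e -> o, i -> u / B C0 _: fires at position(s) 7: uvfounosne
surface: uvfounosne

cell SUR=mi, GRD=ne, RANK=ki:
underlying: uvfo-ir-fd-pe
1. f -> v, k -> g, s -> z, t -> d / _ Z: fires at position(s) 7: uvfoirvdpe
2. e -> o, i -> u / B C0 _: fires at position(s) 5: uvfourvdpe
surface: uvfourvdpe

cell SUR=mi, GRD=ra, RANK=ki:
underlying: uvfo-u-fd-pe
1. f -> v, k -> g, s -> z, t -> d / _ Z: fires at position(s) 6: uvfouvdpe
2. e -> o, i -> u / B C0 _: fires at position(s) 9: uvfouvdpo
surface: uvfouvdpo

cell SUR=ra, GRD=ne, RANK=ki:
underlying: uvfo-ir-fd-ne
1. f -> v, k -> g, s -> z, t -> d / _ Z: fires at position(s) 7: uvfoirvdne
2. e -> o, i -> u / B C0 _: fires at position(s) 5: uvfourvdne
surface: uvfourvdne


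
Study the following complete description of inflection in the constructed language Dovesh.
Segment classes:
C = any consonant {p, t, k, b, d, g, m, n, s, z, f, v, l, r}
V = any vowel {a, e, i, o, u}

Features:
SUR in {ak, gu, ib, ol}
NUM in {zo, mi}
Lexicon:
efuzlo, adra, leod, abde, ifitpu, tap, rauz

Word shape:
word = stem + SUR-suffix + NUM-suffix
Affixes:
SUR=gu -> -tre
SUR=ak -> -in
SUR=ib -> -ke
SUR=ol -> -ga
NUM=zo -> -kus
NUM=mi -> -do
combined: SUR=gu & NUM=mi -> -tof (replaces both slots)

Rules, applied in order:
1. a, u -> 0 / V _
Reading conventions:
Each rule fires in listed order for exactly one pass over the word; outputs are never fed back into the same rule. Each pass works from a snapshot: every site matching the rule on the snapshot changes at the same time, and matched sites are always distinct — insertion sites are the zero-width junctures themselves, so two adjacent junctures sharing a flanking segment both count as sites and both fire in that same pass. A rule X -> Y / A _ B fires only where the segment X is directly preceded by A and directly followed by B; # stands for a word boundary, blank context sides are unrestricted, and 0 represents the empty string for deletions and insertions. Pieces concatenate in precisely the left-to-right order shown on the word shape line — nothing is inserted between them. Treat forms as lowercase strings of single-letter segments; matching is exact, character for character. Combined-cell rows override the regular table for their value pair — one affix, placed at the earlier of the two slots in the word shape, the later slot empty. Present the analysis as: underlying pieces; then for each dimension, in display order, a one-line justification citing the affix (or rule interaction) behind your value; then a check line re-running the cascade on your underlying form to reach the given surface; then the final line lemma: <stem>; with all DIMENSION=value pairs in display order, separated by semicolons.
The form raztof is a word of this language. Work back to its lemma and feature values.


underlying: rauz-tof
SUR=gu - signalled by the combined affix row
NUM=mi - signalled by the combined affix row
check: rauztof -> raztof
lemma: rauz; SUR=gu; NUM=mi


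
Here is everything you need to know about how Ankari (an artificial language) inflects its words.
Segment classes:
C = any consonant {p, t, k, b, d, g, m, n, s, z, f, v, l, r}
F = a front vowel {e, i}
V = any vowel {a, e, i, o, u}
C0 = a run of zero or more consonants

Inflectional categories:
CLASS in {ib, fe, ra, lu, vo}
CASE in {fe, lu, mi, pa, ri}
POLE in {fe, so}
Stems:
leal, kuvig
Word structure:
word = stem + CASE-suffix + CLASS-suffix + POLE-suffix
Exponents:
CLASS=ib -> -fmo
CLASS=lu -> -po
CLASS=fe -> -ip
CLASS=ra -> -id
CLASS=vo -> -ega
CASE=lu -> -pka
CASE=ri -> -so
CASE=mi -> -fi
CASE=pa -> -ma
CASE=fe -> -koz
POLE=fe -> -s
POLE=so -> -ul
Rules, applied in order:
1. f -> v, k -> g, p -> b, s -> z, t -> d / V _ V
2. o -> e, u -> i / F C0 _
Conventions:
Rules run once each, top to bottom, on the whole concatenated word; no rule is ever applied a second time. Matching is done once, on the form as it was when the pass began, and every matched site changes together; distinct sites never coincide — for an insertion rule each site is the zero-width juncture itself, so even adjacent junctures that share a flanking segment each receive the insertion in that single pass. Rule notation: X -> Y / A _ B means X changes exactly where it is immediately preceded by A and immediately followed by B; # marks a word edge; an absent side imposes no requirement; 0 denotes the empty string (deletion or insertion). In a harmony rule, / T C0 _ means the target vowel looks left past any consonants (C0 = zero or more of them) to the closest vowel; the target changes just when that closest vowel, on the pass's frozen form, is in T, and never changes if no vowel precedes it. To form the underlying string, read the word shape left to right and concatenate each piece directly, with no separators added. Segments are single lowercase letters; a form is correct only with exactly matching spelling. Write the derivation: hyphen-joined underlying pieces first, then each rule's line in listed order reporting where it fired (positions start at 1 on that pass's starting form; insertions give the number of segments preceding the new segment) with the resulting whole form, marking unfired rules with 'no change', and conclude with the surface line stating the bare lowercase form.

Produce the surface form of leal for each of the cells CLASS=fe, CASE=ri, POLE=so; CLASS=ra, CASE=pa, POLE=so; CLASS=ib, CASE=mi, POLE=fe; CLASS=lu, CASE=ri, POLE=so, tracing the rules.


cell CLASS=fe, CASE=ri, POLE=so:
underlying: leal-so-ip-ul
1. f -> v, k -> g, p -> b, s -> z, t -> d / V _ V: fires at position(s) 8: lealsoibul
2. o -> e, u -> i / F C0 _: fires at position(s) 9: lealsoibil
surface: lealsoibil

cell CLASS=ra, CASE=pa, POLE=so:
underlying: leal-ma-id-ul
1. f -> v, k -> g, p -> b, s -> z, t -> d / V _ V: no change
2. o -> e, u -> i / F C0 _: fires at position(s) 9: lealmaidil
surface: lealmaidil

cell CLASS=ib, CASE=mi, POLE=fe:
underlying: leal-fi-fmo-s
1. f -> v, k -> g, p -> b, s -> z, t -> d / V _ V: no change
2. o -> e, u -> i / F C0 _: fires at position(s) 9: lealfifmes
surface: lealfifmes

cell CLASS=lu, CASE=ri, POLE=so:
underlying: leal-so-po-ul
1. f -> v, k -> g, p -> b, s -> z, t -> d / V _ V: fires at position(s) 7: lealsoboul
2. o -> e, u -> i / F C0 _: no change
surface: lealsoboul


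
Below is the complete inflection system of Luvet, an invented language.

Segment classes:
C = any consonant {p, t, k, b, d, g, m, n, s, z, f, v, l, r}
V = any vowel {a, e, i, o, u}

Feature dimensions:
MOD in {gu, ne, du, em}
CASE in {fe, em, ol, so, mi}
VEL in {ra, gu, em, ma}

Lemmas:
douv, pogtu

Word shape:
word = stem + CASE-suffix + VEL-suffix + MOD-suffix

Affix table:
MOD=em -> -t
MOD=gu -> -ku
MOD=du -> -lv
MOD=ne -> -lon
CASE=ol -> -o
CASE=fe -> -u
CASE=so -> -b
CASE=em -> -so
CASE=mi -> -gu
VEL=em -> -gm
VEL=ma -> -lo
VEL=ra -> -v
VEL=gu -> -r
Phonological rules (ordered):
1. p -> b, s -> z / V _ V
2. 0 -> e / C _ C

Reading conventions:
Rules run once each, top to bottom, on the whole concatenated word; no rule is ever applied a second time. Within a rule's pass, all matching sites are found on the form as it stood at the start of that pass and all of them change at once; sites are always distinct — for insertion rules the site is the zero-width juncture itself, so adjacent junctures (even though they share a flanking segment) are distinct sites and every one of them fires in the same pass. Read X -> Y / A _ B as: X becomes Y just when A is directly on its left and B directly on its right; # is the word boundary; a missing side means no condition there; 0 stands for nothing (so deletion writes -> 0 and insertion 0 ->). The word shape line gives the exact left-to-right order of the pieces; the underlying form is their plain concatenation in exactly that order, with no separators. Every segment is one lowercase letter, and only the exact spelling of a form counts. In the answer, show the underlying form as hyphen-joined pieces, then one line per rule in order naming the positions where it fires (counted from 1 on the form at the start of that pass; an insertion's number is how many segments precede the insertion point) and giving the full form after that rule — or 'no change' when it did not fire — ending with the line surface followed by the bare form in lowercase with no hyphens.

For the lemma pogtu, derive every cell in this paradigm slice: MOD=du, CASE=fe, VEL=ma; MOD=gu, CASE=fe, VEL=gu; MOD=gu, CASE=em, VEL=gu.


cell MOD=du, CASE=fe, VEL=ma:
underlying: pogtu-u-lo-lv
1. p -> b, s -> z / V _ V: no change
2. 0 -> e / C _ C: inserts after position(s) 3, 9: pogetuulolev
surface: pogetuulolev

cell MOD=gu, CASE=fe, VEL=gu:
underlying: pogtu-u-r-ku
1. p -> b, s -> z / V _ V: no change
2. 0 -> e / C _ C: inserts after position(s) 3, 7: pogetuureku
surface: pogetuureku

cell MOD=gu, CASE=em, VEL=gu:
underlying: pogtu-so-r-ku
1. p -> b, s -> z / V _ V: fires at position(s) 6: pogtuzorku
2. 0 -> e / C _ C: inserts after position(s) 3, 8: pogetuzoreku
surface: pogetuzoreku


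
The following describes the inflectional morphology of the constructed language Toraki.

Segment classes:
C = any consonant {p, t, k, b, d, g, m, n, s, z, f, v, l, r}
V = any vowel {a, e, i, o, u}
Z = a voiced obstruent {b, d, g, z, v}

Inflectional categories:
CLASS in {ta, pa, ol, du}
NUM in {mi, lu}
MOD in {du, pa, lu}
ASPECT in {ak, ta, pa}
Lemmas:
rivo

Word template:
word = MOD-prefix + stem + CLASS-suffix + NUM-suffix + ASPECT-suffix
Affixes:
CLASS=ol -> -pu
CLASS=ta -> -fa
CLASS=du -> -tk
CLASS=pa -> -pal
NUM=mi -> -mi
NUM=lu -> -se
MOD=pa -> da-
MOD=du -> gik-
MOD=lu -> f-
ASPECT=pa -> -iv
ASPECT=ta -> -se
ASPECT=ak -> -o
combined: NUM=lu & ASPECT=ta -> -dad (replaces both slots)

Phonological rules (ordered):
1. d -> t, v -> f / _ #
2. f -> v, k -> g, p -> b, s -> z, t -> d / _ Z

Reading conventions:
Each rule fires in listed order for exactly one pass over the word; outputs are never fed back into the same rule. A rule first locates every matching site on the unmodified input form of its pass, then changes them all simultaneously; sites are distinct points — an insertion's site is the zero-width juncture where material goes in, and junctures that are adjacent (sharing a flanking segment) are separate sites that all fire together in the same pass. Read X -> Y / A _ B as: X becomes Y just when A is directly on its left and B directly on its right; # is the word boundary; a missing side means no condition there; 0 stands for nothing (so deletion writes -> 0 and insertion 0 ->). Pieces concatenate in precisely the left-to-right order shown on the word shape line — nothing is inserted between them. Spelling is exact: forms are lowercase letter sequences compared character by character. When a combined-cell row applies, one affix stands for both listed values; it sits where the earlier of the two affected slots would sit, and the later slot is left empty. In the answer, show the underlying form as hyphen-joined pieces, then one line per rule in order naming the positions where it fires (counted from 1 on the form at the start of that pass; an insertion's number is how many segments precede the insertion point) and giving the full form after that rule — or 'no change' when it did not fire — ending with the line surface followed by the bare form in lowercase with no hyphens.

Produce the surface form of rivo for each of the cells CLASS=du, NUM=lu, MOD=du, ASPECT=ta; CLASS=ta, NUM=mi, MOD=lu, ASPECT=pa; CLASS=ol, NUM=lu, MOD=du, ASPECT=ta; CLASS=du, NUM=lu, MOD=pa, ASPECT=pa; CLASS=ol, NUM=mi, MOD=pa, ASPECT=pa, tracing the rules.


cell CLASS=du, NUM=lu, MOD=du, ASPECT=ta:
underlying: gik-rivo-tk-dad
1. d -> t, v -> f / _ #: fires at position(s) 12: gikrivotkdat
2. f -> v, k -> g, p -> b, s -> z, t -> d / _ Z: fires at position(s) 9: gikrivotgdat
surface: gikrivotgdat

cell CLASS=ta, NUM=mi, MOD=lu, ASPECT=pa:
underlying: f-rivo-fa-mi-iv
1. d -> t, v -> f / _ #: fires at position(s) 11: frivofamiif
2. f -> v, k -> g, p -> b, s -> z, t -> d / _ Z: no change
surface: frivofamiif

cell CLASS=ol, NUM=lu, MOD=du, ASPECT=ta:
underlying: gik-rivo-pu-dad
1. d -> t, v -> f / _ #: fires at position(s) 12: gikrivopudat
2. f -> v, k -> g, p -> b, s -> z, t -> d / _ Z: no change
surface: gikrivopudat

cell CLASS=du, NUM=lu, MOD=pa, ASPECT=pa:
underlying: da-rivo-tk-se-iv
1. d -> t, v -> f / _ #: fires at position(s) 12: darivotkseif
2. f -> v, k -> g, p -> b, s -> z, t -> d / _ Z: no change
surface: darivotkseif

cell CLASS=ol, NUM=mi, MOD=pa, ASPECT=pa:
underlying: da-rivo-pu-mi-iv
1. d -> t, v -> f / _ #: fires at position(s) 12: darivopumiif
2. f -> v, k -> g, p -> b, s -> z, t -> d / _ Z: no change
surface: darivopumiif


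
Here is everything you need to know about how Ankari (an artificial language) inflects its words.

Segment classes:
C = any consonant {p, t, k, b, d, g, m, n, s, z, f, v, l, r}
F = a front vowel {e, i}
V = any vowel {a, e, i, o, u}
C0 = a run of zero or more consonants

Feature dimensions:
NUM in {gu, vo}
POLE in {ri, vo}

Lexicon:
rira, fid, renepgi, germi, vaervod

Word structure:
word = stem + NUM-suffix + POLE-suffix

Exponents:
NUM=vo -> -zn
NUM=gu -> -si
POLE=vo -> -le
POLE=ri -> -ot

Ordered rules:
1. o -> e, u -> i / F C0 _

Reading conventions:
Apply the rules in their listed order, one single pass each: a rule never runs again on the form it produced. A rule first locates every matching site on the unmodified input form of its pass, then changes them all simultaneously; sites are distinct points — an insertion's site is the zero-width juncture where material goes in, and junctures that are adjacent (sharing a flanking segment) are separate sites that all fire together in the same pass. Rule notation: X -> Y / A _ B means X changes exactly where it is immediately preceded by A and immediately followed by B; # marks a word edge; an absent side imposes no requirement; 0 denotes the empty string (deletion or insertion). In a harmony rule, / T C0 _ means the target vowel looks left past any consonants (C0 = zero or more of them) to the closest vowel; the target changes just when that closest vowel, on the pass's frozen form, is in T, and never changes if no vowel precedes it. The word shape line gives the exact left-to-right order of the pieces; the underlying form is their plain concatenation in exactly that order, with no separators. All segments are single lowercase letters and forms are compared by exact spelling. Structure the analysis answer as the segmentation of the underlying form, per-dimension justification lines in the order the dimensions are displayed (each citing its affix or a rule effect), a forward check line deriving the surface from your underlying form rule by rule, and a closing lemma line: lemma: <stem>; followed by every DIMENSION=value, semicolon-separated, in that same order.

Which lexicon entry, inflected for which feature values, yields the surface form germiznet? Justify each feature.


underlying: germi-zn-ot
NUM=vo - signalled by the affix -zn
POLE=ri - signalled by the affix -ot
check: germiznot -> germiznet
lemma: germi; NUM=vo; POLE=ri


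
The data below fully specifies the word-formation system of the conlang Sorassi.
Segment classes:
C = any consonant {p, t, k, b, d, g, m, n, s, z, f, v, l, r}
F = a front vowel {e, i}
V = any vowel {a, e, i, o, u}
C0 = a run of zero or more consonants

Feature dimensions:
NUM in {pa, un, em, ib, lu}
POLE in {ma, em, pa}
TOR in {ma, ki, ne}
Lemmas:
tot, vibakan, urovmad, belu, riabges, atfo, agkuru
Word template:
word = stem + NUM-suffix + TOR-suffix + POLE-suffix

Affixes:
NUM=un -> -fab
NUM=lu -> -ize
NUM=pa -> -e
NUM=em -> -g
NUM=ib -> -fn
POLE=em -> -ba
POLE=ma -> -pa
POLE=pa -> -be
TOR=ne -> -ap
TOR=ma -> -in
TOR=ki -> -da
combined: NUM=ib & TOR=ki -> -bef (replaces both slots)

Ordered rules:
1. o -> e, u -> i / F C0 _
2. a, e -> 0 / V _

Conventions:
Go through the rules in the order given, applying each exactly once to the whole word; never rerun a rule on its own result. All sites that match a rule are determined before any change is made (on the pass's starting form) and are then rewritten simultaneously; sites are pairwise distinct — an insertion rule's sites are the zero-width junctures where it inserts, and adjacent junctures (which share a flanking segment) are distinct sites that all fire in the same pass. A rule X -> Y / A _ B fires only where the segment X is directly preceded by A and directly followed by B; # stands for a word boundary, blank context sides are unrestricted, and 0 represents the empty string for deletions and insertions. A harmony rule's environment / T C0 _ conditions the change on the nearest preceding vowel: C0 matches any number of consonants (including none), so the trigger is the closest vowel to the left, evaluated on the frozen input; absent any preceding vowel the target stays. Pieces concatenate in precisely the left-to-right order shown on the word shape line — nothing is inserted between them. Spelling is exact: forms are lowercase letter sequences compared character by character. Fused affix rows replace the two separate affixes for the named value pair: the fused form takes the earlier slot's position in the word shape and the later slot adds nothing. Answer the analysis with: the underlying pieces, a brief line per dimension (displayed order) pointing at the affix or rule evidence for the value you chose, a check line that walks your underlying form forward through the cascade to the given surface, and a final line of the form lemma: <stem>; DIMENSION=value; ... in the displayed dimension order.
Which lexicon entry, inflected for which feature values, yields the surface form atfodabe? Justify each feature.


underlying: atfo-e-da-be
NUM=pa - signalled by the affix -e
POLE=pa - signalled by the affix -be
TOR=ki - signalled by the affix -da
check: atfoedabe -> atfoedabe -> atfodabe
lemma: atfo; NUM=pa; POLE=pa; TOR=ki


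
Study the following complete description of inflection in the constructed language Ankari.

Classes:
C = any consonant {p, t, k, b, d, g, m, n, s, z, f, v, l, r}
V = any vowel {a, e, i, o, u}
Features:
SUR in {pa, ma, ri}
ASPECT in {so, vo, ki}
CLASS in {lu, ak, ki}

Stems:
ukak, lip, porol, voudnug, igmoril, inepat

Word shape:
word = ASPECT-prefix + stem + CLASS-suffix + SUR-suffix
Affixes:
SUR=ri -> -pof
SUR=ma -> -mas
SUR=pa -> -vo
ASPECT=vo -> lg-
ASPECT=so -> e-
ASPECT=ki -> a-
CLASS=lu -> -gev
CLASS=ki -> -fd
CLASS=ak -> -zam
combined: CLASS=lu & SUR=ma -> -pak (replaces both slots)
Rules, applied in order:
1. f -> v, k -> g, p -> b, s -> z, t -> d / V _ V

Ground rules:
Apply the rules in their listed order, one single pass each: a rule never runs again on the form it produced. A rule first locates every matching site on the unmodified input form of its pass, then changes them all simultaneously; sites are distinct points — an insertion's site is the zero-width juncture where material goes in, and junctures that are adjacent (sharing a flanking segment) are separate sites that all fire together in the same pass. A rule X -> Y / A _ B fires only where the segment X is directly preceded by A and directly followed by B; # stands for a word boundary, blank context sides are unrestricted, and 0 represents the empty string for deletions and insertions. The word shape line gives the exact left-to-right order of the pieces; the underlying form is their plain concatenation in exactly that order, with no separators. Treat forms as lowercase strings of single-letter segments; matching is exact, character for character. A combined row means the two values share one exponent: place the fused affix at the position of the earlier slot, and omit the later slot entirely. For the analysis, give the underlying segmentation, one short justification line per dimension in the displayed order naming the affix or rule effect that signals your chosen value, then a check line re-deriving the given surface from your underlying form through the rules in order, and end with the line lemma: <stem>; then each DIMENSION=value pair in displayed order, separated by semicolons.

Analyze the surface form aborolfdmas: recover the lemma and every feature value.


underlying: a-porol-fd-mas
SUR=ma - signalled by the affix -mas
ASPECT=ki - signalled by the affix a-
CLASS=ki - signalled by the affix -fd
check: aporolfdmas -> aborolfdmas
lemma: porol; SUR=ma; ASPECT=ki; CLASS=ki


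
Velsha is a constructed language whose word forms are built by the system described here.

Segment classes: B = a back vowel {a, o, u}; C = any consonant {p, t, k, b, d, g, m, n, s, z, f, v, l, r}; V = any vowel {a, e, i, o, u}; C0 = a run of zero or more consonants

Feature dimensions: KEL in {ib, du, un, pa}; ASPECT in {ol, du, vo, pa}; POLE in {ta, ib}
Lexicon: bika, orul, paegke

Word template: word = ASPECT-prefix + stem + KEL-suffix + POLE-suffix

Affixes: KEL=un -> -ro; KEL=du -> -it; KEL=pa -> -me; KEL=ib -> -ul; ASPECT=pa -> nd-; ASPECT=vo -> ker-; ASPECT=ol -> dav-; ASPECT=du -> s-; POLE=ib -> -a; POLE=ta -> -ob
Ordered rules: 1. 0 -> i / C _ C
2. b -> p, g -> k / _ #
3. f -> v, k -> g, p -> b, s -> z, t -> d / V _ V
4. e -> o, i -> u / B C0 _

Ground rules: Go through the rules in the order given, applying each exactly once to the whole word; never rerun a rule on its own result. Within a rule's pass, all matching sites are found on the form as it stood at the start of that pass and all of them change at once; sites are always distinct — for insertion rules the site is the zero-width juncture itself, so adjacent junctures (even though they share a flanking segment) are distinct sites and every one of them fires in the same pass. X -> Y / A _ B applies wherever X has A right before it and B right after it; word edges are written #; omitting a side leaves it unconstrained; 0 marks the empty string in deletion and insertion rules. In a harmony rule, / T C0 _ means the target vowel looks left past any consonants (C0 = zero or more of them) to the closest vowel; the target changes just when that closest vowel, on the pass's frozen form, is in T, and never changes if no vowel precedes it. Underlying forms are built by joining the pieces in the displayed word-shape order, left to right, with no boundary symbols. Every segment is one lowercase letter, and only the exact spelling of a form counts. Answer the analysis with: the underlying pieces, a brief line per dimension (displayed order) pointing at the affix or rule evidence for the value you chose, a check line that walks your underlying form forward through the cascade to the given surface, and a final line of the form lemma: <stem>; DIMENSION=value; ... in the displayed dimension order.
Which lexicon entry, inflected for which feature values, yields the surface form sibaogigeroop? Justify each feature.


underlying: s-paegke-ro-ob
KEL=un - signalled by the affix -ro
ASPECT=du - signalled by the affix s-
POLE=ta - signalled by the affix -ob
check: spaegkeroob -> sipaegikeroob -> sipaegikeroop -> sibaegigeroop -> sibaogigeroop
lemma: paegke; KEL=un; ASPECT=du; POLE=ta


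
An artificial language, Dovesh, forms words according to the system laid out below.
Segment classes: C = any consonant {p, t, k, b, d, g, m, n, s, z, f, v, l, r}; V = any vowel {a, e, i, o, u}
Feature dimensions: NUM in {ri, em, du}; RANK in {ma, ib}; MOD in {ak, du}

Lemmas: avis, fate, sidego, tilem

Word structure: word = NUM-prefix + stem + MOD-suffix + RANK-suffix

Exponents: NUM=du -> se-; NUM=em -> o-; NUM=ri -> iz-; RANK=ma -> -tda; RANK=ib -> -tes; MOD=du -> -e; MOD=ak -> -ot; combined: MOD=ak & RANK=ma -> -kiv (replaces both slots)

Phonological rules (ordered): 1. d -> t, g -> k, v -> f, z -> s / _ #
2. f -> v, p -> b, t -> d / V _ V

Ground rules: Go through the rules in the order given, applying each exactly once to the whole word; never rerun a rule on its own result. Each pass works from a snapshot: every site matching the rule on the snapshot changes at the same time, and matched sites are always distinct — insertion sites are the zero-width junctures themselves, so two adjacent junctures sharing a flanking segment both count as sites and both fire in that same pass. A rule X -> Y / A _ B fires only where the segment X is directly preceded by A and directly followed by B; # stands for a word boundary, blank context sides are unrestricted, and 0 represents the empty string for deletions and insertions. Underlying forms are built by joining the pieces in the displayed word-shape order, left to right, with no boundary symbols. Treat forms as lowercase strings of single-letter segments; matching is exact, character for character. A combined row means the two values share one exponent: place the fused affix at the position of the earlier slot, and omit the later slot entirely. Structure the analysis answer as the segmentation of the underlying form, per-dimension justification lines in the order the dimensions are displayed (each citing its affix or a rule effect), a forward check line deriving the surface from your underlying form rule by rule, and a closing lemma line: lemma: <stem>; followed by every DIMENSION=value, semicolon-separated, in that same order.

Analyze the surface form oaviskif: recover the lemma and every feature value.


underlying: o-avis-kiv
NUM=em - signalled by the affix o-
RANK=ma - signalled by the combined affix row
MOD=ak - signalled by the combined affix row
check: oaviskiv -> oaviskif -> oaviskif
lemma: avis; NUM=em; RANK=ma; MOD=ak
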